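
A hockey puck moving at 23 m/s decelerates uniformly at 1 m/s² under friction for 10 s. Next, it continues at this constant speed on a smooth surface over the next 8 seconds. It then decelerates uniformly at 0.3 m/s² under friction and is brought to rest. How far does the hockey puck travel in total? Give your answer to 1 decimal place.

Phase 1 (decelerating): v₀ = 23.0 m/s, a = -1 m/s².
v = v₀ + at = 23.0 + (-1)(10) = 13.0 m/s
Δx = v₀t + ½at² = 23.0·10 + 0.5·-1·10² = 180 m

Phase 2 (constant speed): v₀ = 13.0 m/s, a = 0 m/s².
v = v₀ + at = 13.0 + (0)(8) = 13.0 m/s
Δx = v₀t + ½at² = 13.0·8 + 0.5·0·8² = 104 m

Phase 3 (decelerating): v₀ = 13.0 m/s, a = -0.3 m/s².
v = v₀ + at → t = (0 − 13.0) / -0.3 = 43.3 s
v² = v₀² + 2aΔx → Δx = (0² − 13.0²)/(2·-0.3) = 282 m
Total distance = 180 + 104 + 282 = 566 m

565.7 m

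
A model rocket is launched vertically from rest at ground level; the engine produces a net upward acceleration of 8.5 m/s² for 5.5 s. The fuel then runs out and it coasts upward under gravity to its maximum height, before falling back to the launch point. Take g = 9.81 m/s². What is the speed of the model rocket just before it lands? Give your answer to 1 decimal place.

68.6 m/s

Phase 1 (powered ascent): v₀ = 0 m/s, a = 8.5 m/s².
v = v₀ + at = 0 + (8.5)(5.5) = 46.8 m/s
Δx = v₀t + ½at² = 0·5.5 + 0.5·8.5·5.5² = 129 m

Phase 2 (coasting upward): v₀ = 46.8 m/s, a = -9.81 m/s².
v = v₀ + at → t = (0 − 46.8) / -9.81 = 4.77 s
v² = v₀² + 2aΔx → Δx = (0² − 46.8²)/(2·-9.81) = 111 m

Phase 3 (free fall): v₀ = 0 m/s, a = -9.81 m/s².
Falls 240 m from rest: t = √(2·240/9.81) = 6.99 s; v = g·t = 68.6 m/s.
Impact speed = 68.6 m/s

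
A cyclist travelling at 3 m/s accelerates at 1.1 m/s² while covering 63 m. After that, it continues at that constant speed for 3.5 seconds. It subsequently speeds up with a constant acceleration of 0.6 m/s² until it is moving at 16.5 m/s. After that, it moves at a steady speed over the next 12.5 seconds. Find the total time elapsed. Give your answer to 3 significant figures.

31.6 s

Phase 1 (accelerating): v₀ = 3.00 m/s, a = 1.1 m/s².
v² = v₀² + 2aΔx = 3.00² + 2·1.1·63 = 148 → v = 12.1 m/s
t = (v − v₀)/a = (12.1 − 3.00)/1.1 = 8.32 s

Phase 2 (constant speed): v₀ = 12.1 m/s, a = 0 m/s².
v = v₀ + at = 12.1 + (0)(3.5) = 12.1 m/s
Δx = v₀t + ½at² = 12.1·3.5 + 0.5·0·3.5² = 42.5 m

Phase 3 (accelerating): v₀ = 12.1 m/s, a = 0.6 m/s².
v = v₀ + at → t = (16.5 − 12.1) / 0.6 = 7.25 s
v² = v₀² + 2aΔx → Δx = (16.5² − 12.1²)/(2·0.6) = 104 m

Phase 4 (constant speed): v₀ = 16.5 m/s, a = 0 m/s².
v = v₀ + at = 16.5 + (0)(12.5) = 16.5 m/s
Δx = v₀t + ½at² = 16.5·12.5 + 0.5·0·12.5² = 206 m
Total time = 8.32 + 3.50 + 7.25 + 12.5 = 31.6 s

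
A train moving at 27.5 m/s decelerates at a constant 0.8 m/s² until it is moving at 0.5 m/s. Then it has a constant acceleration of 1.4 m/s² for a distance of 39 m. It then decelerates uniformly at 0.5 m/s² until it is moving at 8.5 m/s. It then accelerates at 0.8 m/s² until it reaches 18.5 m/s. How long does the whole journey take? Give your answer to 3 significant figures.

57.3 s

Phase 1 (decelerating): v₀ = 27.5 m/s, a = -0.8 m/s².
v = v₀ + at → t = (0.5 − 27.5) / -0.8 = 33.8 s
v² = v₀² + 2aΔx → Δx = (0.5² − 27.5²)/(2·-0.8) = 472 m

Phase 2 (accelerating): v₀ = 0.500 m/s, a = 1.4 m/s².
v² = v₀² + 2aΔx = 0.500² + 2·1.4·39 = 109 → v = 10.5 m/s
t = (v − v₀)/a = (10.5 − 0.500)/1.4 = 7.12 s

Phase 3 (decelerating): v₀ = 10.5 m/s, a = -0.5 m/s².
v = v₀ + at → t = (8.5 − 10.5) / -0.5 = 3.92 s
v² = v₀² + 2aΔx → Δx = (8.5² − 10.5²)/(2·-0.5) = 37.2 m

Phase 4 (accelerating): v₀ = 8.50 m/s, a = 0.8 m/s².
v = v₀ + at → t = (18.5 − 8.50) / 0.8 = 12.5 s
v² = v₀² + 2aΔx → Δx = (18.5² − 8.50²)/(2·0.8) = 169 m
Total time = 33.8 + 7.12 + 3.92 + 12.5 = 57.3 s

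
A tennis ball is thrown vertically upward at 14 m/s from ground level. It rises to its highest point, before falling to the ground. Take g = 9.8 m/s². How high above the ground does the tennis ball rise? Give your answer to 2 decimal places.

Phase 1 (rising): v₀ = 14.0 m/s, a = -9.8 m/s².
v = v₀ + at → t = (0 − 14.0) / -9.8 = 1.43 s
v² = v₀² + 2aΔx → Δx = (0² − 14.0²)/(2·-9.8) = 10.0 m
Maximum height = 10.0 m

10.00 m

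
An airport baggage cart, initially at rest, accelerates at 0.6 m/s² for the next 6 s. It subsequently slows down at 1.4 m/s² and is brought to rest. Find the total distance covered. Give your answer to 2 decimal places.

15.43 m

Phase 1 (accelerating): v₀ = 0 m/s, a = 0.6 m/s².
v = v₀ + at = 0 + (0.6)(6) = 3.60 m/s
Δx = v₀t + ½at² = 0·6 + 0.5·0.6·6² = 10.8 m

Phase 2 (decelerating): v₀ = 3.60 m/s, a = -1.4 m/s².
v = v₀ + at → t = (0 − 3.60) / -1.4 = 2.57 s
v² = v₀² + 2aΔx → Δx = (0² − 3.60²)/(2·-1.4) = 4.63 m
Total distance = 10.8 + 4.63 = 15.4 m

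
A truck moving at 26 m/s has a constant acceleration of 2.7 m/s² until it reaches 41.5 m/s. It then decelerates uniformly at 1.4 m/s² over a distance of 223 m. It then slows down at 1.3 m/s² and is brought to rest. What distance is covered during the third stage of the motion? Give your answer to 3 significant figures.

Phase 1 (accelerating): v₀ = 26.0 m/s, a = 2.7 m/s².
v = v₀ + at → t = (41.5 − 26.0) / 2.7 = 5.74 s
v² = v₀² + 2aΔx → Δx = (41.5² − 26.0²)/(2·2.7) = 194 m

Phase 2 (decelerating): v₀ = 41.5 m/s, a = -1.4 m/s².
v² = v₀² + 2aΔx = 41.5² + 2·-1.4·223 = 1100 → v = 33.1 m/s
t = (v − v₀)/a = (33.1 − 41.5)/-1.4 = 5.98 s

Phase 3 (decelerating): v₀ = 33.1 m/s, a = -1.3 m/s².
v = v₀ + at → t = (0 − 33.1) / -1.3 = 25.5 s
v² = v₀² + 2aΔx → Δx = (0² − 33.1²)/(2·-1.3) = 422 m
Distance in phase 3 = 422 m

422 m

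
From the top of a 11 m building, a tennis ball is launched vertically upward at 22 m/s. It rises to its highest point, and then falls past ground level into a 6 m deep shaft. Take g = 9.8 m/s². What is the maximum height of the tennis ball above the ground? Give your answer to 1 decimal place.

Phase 1 (rising): v₀ = 22.0 m/s, a = -9.8 m/s².
v = v₀ + at → t = (0 − 22.0) / -9.8 = 2.24 s
v² = v₀² + 2aΔx → Δx = (0² − 22.0²)/(2·-9.8) = 24.7 m
Maximum height = 11 + 24.7 = 35.7 m

35.7 m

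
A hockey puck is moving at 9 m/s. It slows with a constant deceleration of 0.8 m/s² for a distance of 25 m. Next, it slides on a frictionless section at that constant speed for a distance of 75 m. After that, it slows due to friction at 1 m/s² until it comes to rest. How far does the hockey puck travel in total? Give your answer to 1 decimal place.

Phase 1 (decelerating): v₀ = 9.00 m/s, a = -0.8 m/s².
v² = v₀² + 2aΔx = 9.00² + 2·-0.8·25 = 41.0 → v = 6.40 m/s
t = (v − v₀)/a = (6.40 − 9.00)/-0.8 = 3.25 s

Phase 2 (constant speed): v₀ = 6.40 m/s, a = 0 m/s².
Constant speed: t = d/v = 75/6.40 = 11.7 s

Phase 3 (decelerating): v₀ = 6.40 m/s, a = -1 m/s².
v = v₀ + at → t = (0 − 6.40) / -1 = 6.40 s
v² = v₀² + 2aΔx → Δx = (0² − 6.40²)/(2·-1) = 20.5 m
Total distance = 25.0 + 75.0 + 20.5 = 120 m

120.5 m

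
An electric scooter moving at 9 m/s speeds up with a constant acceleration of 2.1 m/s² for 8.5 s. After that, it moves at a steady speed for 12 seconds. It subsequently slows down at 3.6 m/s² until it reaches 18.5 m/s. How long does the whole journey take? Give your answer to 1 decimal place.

22.8 s

Phase 1 (accelerating): v₀ = 9.00 m/s, a = 2.1 m/s².
v = v₀ + at = 9.00 + (2.1)(8.5) = 26.9 m/s
Δx = v₀t + ½at² = 9.00·8.5 + 0.5·2.1·8.5² = 152 m

Phase 2 (constant speed): v₀ = 26.9 m/s, a = 0 m/s².
v = v₀ + at = 26.9 + (0)(12) = 26.9 m/s
Δx = v₀t + ½at² = 26.9·12 + 0.5·0·12² = 322 m

Phase 3 (decelerating): v₀ = 26.9 m/s, a = -3.6 m/s².
v = v₀ + at → t = (18.5 − 26.9) / -3.6 = 2.32 s
v² = v₀² + 2aΔx → Δx = (18.5² − 26.9²)/(2·-3.6) = 52.6 m
Total time = 8.50 + 12.0 + 2.32 = 22.8 s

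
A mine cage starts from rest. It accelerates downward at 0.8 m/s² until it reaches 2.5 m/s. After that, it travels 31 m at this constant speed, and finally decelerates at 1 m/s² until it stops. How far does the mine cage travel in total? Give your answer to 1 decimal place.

Phase 1 (accelerating): v₀ = 0 m/s, a = 0.8 m/s².
v = v₀ + at → t = (2.5 − 0) / 0.8 = 3.12 s
v² = v₀² + 2aΔx → Δx = (2.5² − 0²)/(2·0.8) = 3.91 m

Phase 2 (constant speed): v₀ = 2.50 m/s, a = 0 m/s².
Constant speed: t = d/v = 31/2.50 = 12.4 s

Phase 3 (decelerating): v₀ = 2.50 m/s, a = -1 m/s².
v = v₀ + at → t = (0 − 2.50) / -1 = 2.50 s
v² = v₀² + 2aΔx → Δx = (0² − 2.50²)/(2·-1) = 3.12 m
Total distance = 3.91 + 31.0 + 3.12 = 38.0 m

38.0 m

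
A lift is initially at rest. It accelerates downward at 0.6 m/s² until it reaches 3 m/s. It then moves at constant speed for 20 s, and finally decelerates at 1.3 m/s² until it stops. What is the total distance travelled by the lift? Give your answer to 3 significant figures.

Phase 1 (accelerating): v₀ = 0 m/s, a = 0.6 m/s².
v = v₀ + at → t = (3 − 0) / 0.6 = 5.00 s
v² = v₀² + 2aΔx → Δx = (3² − 0²)/(2·0.6) = 7.50 m

Phase 2 (constant speed): v₀ = 3.00 m/s, a = 0 m/s².
v = v₀ + at = 3.00 + (0)(20) = 3.00 m/s
Δx = v₀t + ½at² = 3.00·20 + 0.5·0·20² = 60.0 m

Phase 3 (decelerating): v₀ = 3.00 m/s, a = -1.3 m/s².
v = v₀ + at → t = (0 − 3.00) / -1.3 = 2.31 s
v² = v₀² + 2aΔx → Δx = (0² − 3.00²)/(2·-1.3) = 3.46 m
Total distance = 7.50 + 60.0 + 3.46 = 71.0 m

71.0 m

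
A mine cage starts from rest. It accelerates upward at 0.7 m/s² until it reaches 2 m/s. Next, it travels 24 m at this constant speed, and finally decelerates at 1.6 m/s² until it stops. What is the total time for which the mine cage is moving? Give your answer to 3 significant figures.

Phase 1 (accelerating): v₀ = 0 m/s, a = 0.7 m/s².
v = v₀ + at → t = (2 − 0) / 0.7 = 2.86 s
v² = v₀² + 2aΔx → Δx = (2² − 0²)/(2·0.7) = 2.86 m

Phase 2 (constant speed): v₀ = 2.00 m/s, a = 0 m/s².
Constant speed: t = d/v = 24/2.00 = 12.0 s

Phase 3 (decelerating): v₀ = 2.00 m/s, a = -1.6 m/s².
v = v₀ + at → t = (0 − 2.00) / -1.6 = 1.25 s
v² = v₀² + 2aΔx → Δx = (0² − 2.00²)/(2·-1.6) = 1.25 m
Total time = 2.86 + 12.0 + 1.25 = 16.1 s

16.1 s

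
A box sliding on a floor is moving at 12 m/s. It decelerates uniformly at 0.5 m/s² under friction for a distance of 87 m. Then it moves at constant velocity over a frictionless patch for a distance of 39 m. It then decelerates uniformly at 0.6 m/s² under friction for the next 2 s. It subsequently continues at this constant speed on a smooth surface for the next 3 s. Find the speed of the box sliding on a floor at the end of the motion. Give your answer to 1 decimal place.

6.3 m/s

Phase 1 (decelerating): v₀ = 12.0 m/s, a = -0.5 m/s².
v² = v₀² + 2aΔx = 12.0² + 2·-0.5·87 = 57.0 → v = 7.55 m/s
t = (v − v₀)/a = (7.55 − 12.0)/-0.5 = 8.90 s

Phase 2 (constant speed): v₀ = 7.55 m/s, a = 0 m/s².
Constant speed: t = d/v = 39/7.55 = 5.17 s

Phase 3 (decelerating): v₀ = 7.55 m/s, a = -0.6 m/s².
v = v₀ + at = 7.55 + (-0.6)(2) = 6.35 m/s
Δx = v₀t + ½at² = 7.55·2 + 0.5·-0.6·2² = 13.9 m

Phase 4 (constant speed): v₀ = 6.35 m/s, a = 0 m/s².
v = v₀ + at = 6.35 + (0)(3) = 6.35 m/s
Δx = v₀t + ½at² = 6.35·3 + 0.5·0·3² = 19.0 m
Final speed = 6.35 m/s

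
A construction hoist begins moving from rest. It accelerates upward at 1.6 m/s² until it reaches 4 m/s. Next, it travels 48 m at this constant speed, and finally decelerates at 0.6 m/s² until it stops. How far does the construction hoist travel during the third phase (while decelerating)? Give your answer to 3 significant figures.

Phase 1 (accelerating): v₀ = 0 m/s, a = 1.6 m/s².
v = v₀ + at → t = (4 − 0) / 1.6 = 2.50 s
v² = v₀² + 2aΔx → Δx = (4² − 0²)/(2·1.6) = 5.00 m

Phase 2 (constant speed): v₀ = 4.00 m/s, a = 0 m/s².
Constant speed: t = d/v = 48/4.00 = 12.0 s

Phase 3 (decelerating): v₀ = 4.00 m/s, a = -0.6 m/s².
v = v₀ + at → t = (0 − 4.00) / -0.6 = 6.67 s
v² = v₀² + 2aΔx → Δx = (0² − 4.00²)/(2·-0.6) = 13.3 m
Distance in phase 3 = 13.3 m

13.3 m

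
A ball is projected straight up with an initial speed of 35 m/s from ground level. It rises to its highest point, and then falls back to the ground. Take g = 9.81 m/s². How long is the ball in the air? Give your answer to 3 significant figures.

7.14 s

Phase 1 (rising): v₀ = 35.0 m/s, a = -9.81 m/s².
v = v₀ + at → t = (0 − 35.0) / -9.81 = 3.57 s
v² = v₀² + 2aΔx → Δx = (0² − 35.0²)/(2·-9.81) = 62.4 m

Phase 2 (falling): v₀ = 0 m/s, a = -9.81 m/s².
Falls 62.4 m from rest: t = √(2·62.4/9.81) = 3.57 s; v = g·t = 35.0 m/s.
Total time = 3.57 + 3.57 = 7.14 s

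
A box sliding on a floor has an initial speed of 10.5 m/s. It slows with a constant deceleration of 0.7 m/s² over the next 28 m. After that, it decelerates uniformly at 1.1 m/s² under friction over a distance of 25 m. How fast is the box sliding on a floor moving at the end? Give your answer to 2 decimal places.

4.01 m/s

Phase 1 (decelerating): v₀ = 10.5 m/s, a = -0.7 m/s².
v² = v₀² + 2aΔx = 10.5² + 2·-0.7·28 = 71.1 → v = 8.43 m/s
t = (v − v₀)/a = (8.43 − 10.5)/-0.7 = 2.96 s

Phase 2 (decelerating): v₀ = 8.43 m/s, a = -1.1 m/s².
v² = v₀² + 2aΔx = 8.43² + 2·-1.1·25 = 16.0 → v = 4.01 m/s
t = (v − v₀)/a = (4.01 − 8.43)/-1.1 = 4.02 s
Final speed = 4.01 m/s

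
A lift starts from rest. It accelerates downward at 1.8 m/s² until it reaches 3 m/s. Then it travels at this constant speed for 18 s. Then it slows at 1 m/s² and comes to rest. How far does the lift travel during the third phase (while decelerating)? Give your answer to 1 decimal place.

4.5 m

Phase 1 (accelerating): v₀ = 0 m/s, a = 1.8 m/s².
v = v₀ + at → t = (3 − 0) / 1.8 = 1.67 s
v² = v₀² + 2aΔx → Δx = (3² − 0²)/(2·1.8) = 2.50 m

Phase 2 (constant speed): v₀ = 3.00 m/s, a = 0 m/s².
v = v₀ + at = 3.00 + (0)(18) = 3.00 m/s
Δx = v₀t + ½at² = 3.00·18 + 0.5·0·18² = 54.0 m

Phase 3 (decelerating): v₀ = 3.00 m/s, a = -1 m/s².
v = v₀ + at → t = (0 − 3.00) / -1 = 3.00 s
v² = v₀² + 2aΔx → Δx = (0² − 3.00²)/(2·-1) = 4.50 m
Distance in phase 3 = 4.50 m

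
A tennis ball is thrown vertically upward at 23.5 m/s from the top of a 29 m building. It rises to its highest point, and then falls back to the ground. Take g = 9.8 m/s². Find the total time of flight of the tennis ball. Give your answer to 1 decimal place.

Phase 1 (rising): v₀ = 23.5 m/s, a = -9.8 m/s².
v = v₀ + at → t = (0 − 23.5) / -9.8 = 2.40 s
v² = v₀² + 2aΔx → Δx = (0² − 23.5²)/(2·-9.8) = 28.2 m

Phase 2 (falling): v₀ = 0 m/s, a = -9.8 m/s².
Falls 57.2 m from rest: t = √(2·57.2/9.8) = 3.42 s; v = g·t = 33.5 m/s.
Total time = 2.40 + 3.42 = 5.81 s

5.8 s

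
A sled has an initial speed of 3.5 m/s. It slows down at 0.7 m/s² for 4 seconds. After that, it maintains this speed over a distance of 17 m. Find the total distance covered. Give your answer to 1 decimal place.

Phase 1 (decelerating): v₀ = 3.50 m/s, a = -0.7 m/s².
v = v₀ + at = 3.50 + (-0.7)(4) = 0.700 m/s
Δx = v₀t + ½at² = 3.50·4 + 0.5·-0.7·4² = 8.40 m

Phase 2 (constant speed): v₀ = 0.700 m/s, a = 0 m/s².
Constant speed: t = d/v = 17/0.700 = 24.3 s
Total distance = 8.40 + 17.0 = 25.4 m

25.4 m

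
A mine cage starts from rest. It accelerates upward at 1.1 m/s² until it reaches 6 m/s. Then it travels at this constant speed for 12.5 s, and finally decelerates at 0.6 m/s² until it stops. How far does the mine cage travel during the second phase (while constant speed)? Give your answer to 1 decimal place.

Phase 1 (accelerating): v₀ = 0 m/s, a = 1.1 m/s².
v = v₀ + at → t = (6 − 0) / 1.1 = 5.45 s
v² = v₀² + 2aΔx → Δx = (6² − 0²)/(2·1.1) = 16.4 m

Phase 2 (constant speed): v₀ = 6.00 m/s, a = 0 m/s².
v = v₀ + at = 6.00 + (0)(12.5) = 6.00 m/s
Δx = v₀t + ½at² = 6.00·12.5 + 0.5·0·12.5² = 75.0 m
Distance in phase 2 = 75.0 m

75.0 m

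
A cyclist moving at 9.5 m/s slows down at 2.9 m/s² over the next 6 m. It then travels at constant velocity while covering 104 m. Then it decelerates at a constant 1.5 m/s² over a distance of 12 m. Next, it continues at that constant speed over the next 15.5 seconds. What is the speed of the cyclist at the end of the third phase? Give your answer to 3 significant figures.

Phase 1 (decelerating): v₀ = 9.50 m/s, a = -2.9 m/s².
v² = v₀² + 2aΔx = 9.50² + 2·-2.9·6 = 55.5 → v = 7.45 m/s
t = (v − v₀)/a = (7.45 − 9.50)/-2.9 = 0.708 s

Phase 2 (constant speed): v₀ = 7.45 m/s, a = 0 m/s².
Constant speed: t = d/v = 104/7.45 = 14.0 s

Phase 3 (decelerating): v₀ = 7.45 m/s, a = -1.5 m/s².
v² = v₀² + 2aΔx = 7.45² + 2·-1.5·12 = 19.4 → v = 4.41 m/s
t = (v − v₀)/a = (4.41 − 7.45)/-1.5 = 2.02 s
Speed at end of phase 3 = 4.41 m/s

4.41 m/s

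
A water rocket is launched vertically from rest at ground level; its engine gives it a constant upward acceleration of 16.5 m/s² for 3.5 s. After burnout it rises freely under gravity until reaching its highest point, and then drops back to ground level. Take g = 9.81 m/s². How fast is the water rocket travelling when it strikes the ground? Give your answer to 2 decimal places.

Phase 1 (powered ascent): v₀ = 0 m/s, a = 16.5 m/s².
v = v₀ + at = 0 + (16.5)(3.5) = 57.8 m/s
Δx = v₀t + ½at² = 0·3.5 + 0.5·16.5·3.5² = 101 m

Phase 2 (coasting upward): v₀ = 57.8 m/s, a = -9.81 m/s².
v = v₀ + at → t = (0 − 57.8) / -9.81 = 5.89 s
v² = v₀² + 2aΔx → Δx = (0² − 57.8²)/(2·-9.81) = 170 m

Phase 3 (free fall): v₀ = 0 m/s, a = -9.81 m/s².
Falls 271 m from rest: t = √(2·271/9.81) = 7.43 s; v = g·t = 72.9 m/s.
Impact speed = 72.9 m/s

72.92 m/s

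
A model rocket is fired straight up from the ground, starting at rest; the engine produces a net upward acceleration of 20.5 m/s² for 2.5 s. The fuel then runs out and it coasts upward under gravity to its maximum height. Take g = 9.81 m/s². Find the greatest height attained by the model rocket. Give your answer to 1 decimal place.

Phase 1 (powered ascent): v₀ = 0 m/s, a = 20.5 m/s².
v = v₀ + at = 0 + (20.5)(2.5) = 51.2 m/s
Δx = v₀t + ½at² = 0·2.5 + 0.5·20.5·2.5² = 64.1 m

Phase 2 (coasting upward): v₀ = 51.2 m/s, a = -9.81 m/s².
v = v₀ + at → t = (0 − 51.2) / -9.81 = 5.22 s
v² = v₀² + 2aΔx → Δx = (0² − 51.2²)/(2·-9.81) = 134 m
Maximum height = 64.1 + 134 = 198 m

197.9 m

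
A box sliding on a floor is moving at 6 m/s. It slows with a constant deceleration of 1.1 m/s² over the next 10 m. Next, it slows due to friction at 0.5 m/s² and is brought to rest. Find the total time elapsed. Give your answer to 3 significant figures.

9.54 s

Phase 1 (decelerating): v₀ = 6.00 m/s, a = -1.1 m/s².
v² = v₀² + 2aΔx = 6.00² + 2·-1.1·10 = 14.0 → v = 3.74 m/s
t = (v − v₀)/a = (3.74 − 6.00)/-1.1 = 2.05 s

Phase 2 (decelerating): v₀ = 3.74 m/s, a = -0.5 m/s².
v = v₀ + at → t = (0 − 3.74) / -0.5 = 7.48 s
v² = v₀² + 2aΔx → Δx = (0² − 3.74²)/(2·-0.5) = 14.0 m
Total time = 2.05 + 7.48 = 9.54 s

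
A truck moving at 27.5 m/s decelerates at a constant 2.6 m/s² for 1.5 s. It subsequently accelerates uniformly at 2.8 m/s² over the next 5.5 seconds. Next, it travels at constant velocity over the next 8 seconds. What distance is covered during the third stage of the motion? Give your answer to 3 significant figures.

Phase 1 (decelerating): v₀ = 27.5 m/s, a = -2.6 m/s².
v = v₀ + at = 27.5 + (-2.6)(1.5) = 23.6 m/s
Δx = v₀t + ½at² = 27.5·1.5 + 0.5·-2.6·1.5² = 38.3 m

Phase 2 (accelerating): v₀ = 23.6 m/s, a = 2.8 m/s².
v = v₀ + at = 23.6 + (2.8)(5.5) = 39.0 m/s
Δx = v₀t + ½at² = 23.6·5.5 + 0.5·2.8·5.5² = 172 m

Phase 3 (constant speed): v₀ = 39.0 m/s, a = 0 m/s².
v = v₀ + at = 39.0 + (0)(8) = 39.0 m/s
Δx = v₀t + ½at² = 39.0·8 + 0.5·0·8² = 312 m
Distance in phase 3 = 312 m

312 m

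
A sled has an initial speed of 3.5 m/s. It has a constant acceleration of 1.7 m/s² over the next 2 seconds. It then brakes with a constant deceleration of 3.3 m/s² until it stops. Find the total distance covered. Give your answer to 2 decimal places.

Phase 1 (accelerating): v₀ = 3.50 m/s, a = 1.7 m/s².
v = v₀ + at = 3.50 + (1.7)(2) = 6.90 m/s
Δx = v₀t + ½at² = 3.50·2 + 0.5·1.7·2² = 10.4 m

Phase 2 (decelerating): v₀ = 6.90 m/s, a = -3.3 m/s².
v = v₀ + at → t = (0 − 6.90) / -3.3 = 2.09 s
v² = v₀² + 2aΔx → Δx = (0² − 6.90²)/(2·-3.3) = 7.21 m
Total distance = 10.4 + 7.21 = 17.6 m

17.61 m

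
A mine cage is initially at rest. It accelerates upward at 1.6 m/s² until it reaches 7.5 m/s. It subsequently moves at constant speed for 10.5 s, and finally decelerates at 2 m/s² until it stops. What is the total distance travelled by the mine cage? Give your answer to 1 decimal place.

Phase 1 (accelerating): v₀ = 0 m/s, a = 1.6 m/s².
v = v₀ + at → t = (7.5 − 0) / 1.6 = 4.69 s
v² = v₀² + 2aΔx → Δx = (7.5² − 0²)/(2·1.6) = 17.6 m

Phase 2 (constant speed): v₀ = 7.50 m/s, a = 0 m/s².
v = v₀ + at = 7.50 + (0)(10.5) = 7.50 m/s
Δx = v₀t + ½at² = 7.50·10.5 + 0.5·0·10.5² = 78.8 m

Phase 3 (decelerating): v₀ = 7.50 m/s, a = -2 m/s².
v = v₀ + at → t = (0 − 7.50) / -2 = 3.75 s
v² = v₀² + 2aΔx → Δx = (0² − 7.50²)/(2·-2) = 14.1 m
Total distance = 17.6 + 78.8 + 14.1 = 110 m

110.4 m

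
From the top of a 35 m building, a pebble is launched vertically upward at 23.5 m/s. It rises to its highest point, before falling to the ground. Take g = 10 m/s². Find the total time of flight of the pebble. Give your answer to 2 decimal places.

Phase 1 (rising): v₀ = 23.5 m/s, a = -10 m/s².
v = v₀ + at → t = (0 − 23.5) / -10 = 2.35 s
v² = v₀² + 2aΔx → Δx = (0² − 23.5²)/(2·-10) = 27.6 m

Phase 2 (falling): v₀ = 0 m/s, a = -10 m/s².
Falls 62.6 m from rest: t = √(2·62.6/10) = 3.54 s; v = g·t = 35.4 m/s.
Total time = 2.35 + 3.54 = 5.89 s

5.89 s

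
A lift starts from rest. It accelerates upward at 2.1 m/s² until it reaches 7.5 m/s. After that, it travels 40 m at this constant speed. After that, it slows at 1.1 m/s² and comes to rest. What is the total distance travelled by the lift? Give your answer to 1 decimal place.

79.0 m

Phase 1 (accelerating): v₀ = 0 m/s, a = 2.1 m/s².
v = v₀ + at → t = (7.5 − 0) / 2.1 = 3.57 s
v² = v₀² + 2aΔx → Δx = (7.5² − 0²)/(2·2.1) = 13.4 m

Phase 2 (constant speed): v₀ = 7.50 m/s, a = 0 m/s².
Constant speed: t = d/v = 40/7.50 = 5.33 s

Phase 3 (decelerating): v₀ = 7.50 m/s, a = -1.1 m/s².
v = v₀ + at → t = (0 − 7.50) / -1.1 = 6.82 s
v² = v₀² + 2aΔx → Δx = (0² − 7.50²)/(2·-1.1) = 25.6 m
Total distance = 13.4 + 40.0 + 25.6 = 79.0 m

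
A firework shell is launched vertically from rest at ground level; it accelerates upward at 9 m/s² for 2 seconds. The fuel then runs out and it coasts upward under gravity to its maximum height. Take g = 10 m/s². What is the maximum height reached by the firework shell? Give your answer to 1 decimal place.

Phase 1 (powered ascent): v₀ = 0 m/s, a = 9 m/s².
v = v₀ + at = 0 + (9)(2) = 18.0 m/s
Δx = v₀t + ½at² = 0·2 + 0.5·9·2² = 18.0 m

Phase 2 (coasting upward): v₀ = 18.0 m/s, a = -10 m/s².
v = v₀ + at → t = (0 − 18.0) / -10 = 1.80 s
v² = v₀² + 2aΔx → Δx = (0² − 18.0²)/(2·-10) = 16.2 m
Maximum height = 18.0 + 16.2 = 34.2 m

34.2 m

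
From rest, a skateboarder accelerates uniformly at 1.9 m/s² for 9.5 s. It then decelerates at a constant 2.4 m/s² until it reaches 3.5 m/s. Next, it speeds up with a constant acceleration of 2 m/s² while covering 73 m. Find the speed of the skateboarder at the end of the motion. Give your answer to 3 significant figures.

Phase 1 (accelerating): v₀ = 0 m/s, a = 1.9 m/s².
v = v₀ + at = 0 + (1.9)(9.5) = 18.1 m/s
Δx = v₀t + ½at² = 0·9.5 + 0.5·1.9·9.5² = 85.7 m

Phase 2 (decelerating): v₀ = 18.1 m/s, a = -2.4 m/s².
v = v₀ + at → t = (3.5 − 18.1) / -2.4 = 6.06 s
v² = v₀² + 2aΔx → Δx = (3.5² − 18.1²)/(2·-2.4) = 65.3 m

Phase 3 (accelerating): v₀ = 3.50 m/s, a = 2 m/s².
v² = v₀² + 2aΔx = 3.50² + 2·2·73 = 304 → v = 17.4 m/s
t = (v − v₀)/a = (17.4 − 3.50)/2 = 6.97 s
Final speed = 17.4 m/s

17.4 m/s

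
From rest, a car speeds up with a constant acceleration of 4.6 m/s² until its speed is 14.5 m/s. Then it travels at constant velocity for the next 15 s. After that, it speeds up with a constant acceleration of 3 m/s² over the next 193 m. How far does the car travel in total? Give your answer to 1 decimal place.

433.4 m

Phase 1 (accelerating): v₀ = 0 m/s, a = 4.6 m/s².
v = v₀ + at → t = (14.5 − 0) / 4.6 = 3.15 s
v² = v₀² + 2aΔx → Δx = (14.5² − 0²)/(2·4.6) = 22.9 m

Phase 2 (constant speed): v₀ = 14.5 m/s, a = 0 m/s².
v = v₀ + at = 14.5 + (0)(15) = 14.5 m/s
Δx = v₀t + ½at² = 14.5·15 + 0.5·0·15² = 218 m

Phase 3 (accelerating): v₀ = 14.5 m/s, a = 3 m/s².
v² = v₀² + 2aΔx = 14.5² + 2·3·193 = 1370 → v = 37.0 m/s
t = (v − v₀)/a = (37.0 − 14.5)/3 = 7.50 s
Total distance = 22.9 + 218 + 193 = 433 m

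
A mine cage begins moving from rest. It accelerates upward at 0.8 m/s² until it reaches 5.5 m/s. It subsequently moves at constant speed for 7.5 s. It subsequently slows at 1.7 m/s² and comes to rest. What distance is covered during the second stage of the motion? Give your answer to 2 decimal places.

41.25 m

Phase 1 (accelerating): v₀ = 0 m/s, a = 0.8 m/s².
v = v₀ + at → t = (5.5 − 0) / 0.8 = 6.88 s
v² = v₀² + 2aΔx → Δx = (5.5² − 0²)/(2·0.8) = 18.9 m

Phase 2 (constant speed): v₀ = 5.50 m/s, a = 0 m/s².
v = v₀ + at = 5.50 + (0)(7.5) = 5.50 m/s
Δx = v₀t + ½at² = 5.50·7.5 + 0.5·0·7.5² = 41.2 m
Distance in phase 2 = 41.2 m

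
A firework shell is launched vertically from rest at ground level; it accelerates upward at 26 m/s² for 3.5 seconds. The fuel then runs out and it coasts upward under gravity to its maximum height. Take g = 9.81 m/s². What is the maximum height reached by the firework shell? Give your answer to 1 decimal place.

581.3 m

Phase 1 (powered ascent): v₀ = 0 m/s, a = 26 m/s².
v = v₀ + at = 0 + (26)(3.5) = 91.0 m/s
Δx = v₀t + ½at² = 0·3.5 + 0.5·26·3.5² = 159 m

Phase 2 (coasting upward): v₀ = 91.0 m/s, a = -9.81 m/s².
v = v₀ + at → t = (0 − 91.0) / -9.81 = 9.28 s
v² = v₀² + 2aΔx → Δx = (0² − 91.0²)/(2·-9.81) = 422 m
Maximum height = 159 + 422 = 581 m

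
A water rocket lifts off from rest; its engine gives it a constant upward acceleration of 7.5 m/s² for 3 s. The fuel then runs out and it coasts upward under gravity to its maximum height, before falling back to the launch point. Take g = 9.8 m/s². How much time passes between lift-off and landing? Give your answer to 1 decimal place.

Phase 1 (powered ascent): v₀ = 0 m/s, a = 7.5 m/s².
v = v₀ + at = 0 + (7.5)(3) = 22.5 m/s
Δx = v₀t + ½at² = 0·3 + 0.5·7.5·3² = 33.8 m

Phase 2 (coasting upward): v₀ = 22.5 m/s, a = -9.8 m/s².
v = v₀ + at → t = (0 − 22.5) / -9.8 = 2.30 s
v² = v₀² + 2aΔx → Δx = (0² − 22.5²)/(2·-9.8) = 25.8 m

Phase 3 (free fall): v₀ = 0 m/s, a = -9.8 m/s².
Falls 59.6 m from rest: t = √(2·59.6/9.8) = 3.49 s; v = g·t = 34.2 m/s.
Total time = 3.00 + 2.30 + 3.49 = 8.78 s

8.8 s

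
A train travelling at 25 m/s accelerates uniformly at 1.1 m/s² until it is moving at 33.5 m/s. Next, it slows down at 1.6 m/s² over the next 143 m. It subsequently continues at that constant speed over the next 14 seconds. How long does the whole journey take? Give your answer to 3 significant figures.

Phase 1 (accelerating): v₀ = 25.0 m/s, a = 1.1 m/s².
v = v₀ + at → t = (33.5 − 25.0) / 1.1 = 7.73 s
v² = v₀² + 2aΔx → Δx = (33.5² − 25.0²)/(2·1.1) = 226 m

Phase 2 (decelerating): v₀ = 33.5 m/s, a = -1.6 m/s².
v² = v₀² + 2aΔx = 33.5² + 2·-1.6·143 = 665 → v = 25.8 m/s
t = (v − v₀)/a = (25.8 − 33.5)/-1.6 = 4.82 s

Phase 3 (constant speed): v₀ = 25.8 m/s, a = 0 m/s².
v = v₀ + at = 25.8 + (0)(14) = 25.8 m/s
Δx = v₀t + ½at² = 25.8·14 + 0.5·0·14² = 361 m
Total time = 7.73 + 4.82 + 14.0 = 26.6 s

26.6 s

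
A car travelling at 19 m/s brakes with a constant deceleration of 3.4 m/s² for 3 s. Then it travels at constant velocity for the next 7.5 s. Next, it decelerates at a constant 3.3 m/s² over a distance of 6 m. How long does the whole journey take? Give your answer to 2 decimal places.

11.30 s

Phase 1 (decelerating): v₀ = 19.0 m/s, a = -3.4 m/s².
v = v₀ + at = 19.0 + (-3.4)(3) = 8.80 m/s
Δx = v₀t + ½at² = 19.0·3 + 0.5·-3.4·3² = 41.7 m

Phase 2 (constant speed): v₀ = 8.80 m/s, a = 0 m/s².
v = v₀ + at = 8.80 + (0)(7.5) = 8.80 m/s
Δx = v₀t + ½at² = 8.80·7.5 + 0.5·0·7.5² = 66.0 m

Phase 3 (decelerating): v₀ = 8.80 m/s, a = -3.3 m/s².
v² = v₀² + 2aΔx = 8.80² + 2·-3.3·6 = 37.8 → v = 6.15 m/s
t = (v − v₀)/a = (6.15 − 8.80)/-3.3 = 0.803 s
Total time = 3.00 + 7.50 + 0.803 = 11.3 s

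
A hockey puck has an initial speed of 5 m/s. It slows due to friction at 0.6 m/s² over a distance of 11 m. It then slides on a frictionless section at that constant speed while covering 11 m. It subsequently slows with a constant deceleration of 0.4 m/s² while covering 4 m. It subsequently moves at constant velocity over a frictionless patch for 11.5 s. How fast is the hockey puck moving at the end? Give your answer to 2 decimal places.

2.93 m/s

Phase 1 (decelerating): v₀ = 5.00 m/s, a = -0.6 m/s².
v² = v₀² + 2aΔx = 5.00² + 2·-0.6·11 = 11.8 → v = 3.44 m/s
t = (v − v₀)/a = (3.44 − 5.00)/-0.6 = 2.61 s

Phase 2 (constant speed): v₀ = 3.44 m/s, a = 0 m/s².
Constant speed: t = d/v = 11/3.44 = 3.20 s

Phase 3 (decelerating): v₀ = 3.44 m/s, a = -0.4 m/s².
v² = v₀² + 2aΔx = 3.44² + 2·-0.4·4 = 8.60 → v = 2.93 m/s
t = (v − v₀)/a = (2.93 − 3.44)/-0.4 = 1.26 s

Phase 4 (constant speed): v₀ = 2.93 m/s, a = 0 m/s².
v = v₀ + at = 2.93 + (0)(11.5) = 2.93 m/s
Δx = v₀t + ½at² = 2.93·11.5 + 0.5·0·11.5² = 33.7 m
Final speed = 2.93 m/s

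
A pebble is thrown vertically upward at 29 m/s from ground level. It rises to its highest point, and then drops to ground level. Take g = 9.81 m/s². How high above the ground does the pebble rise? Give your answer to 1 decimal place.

Phase 1 (rising): v₀ = 29.0 m/s, a = -9.81 m/s².
v = v₀ + at → t = (0 − 29.0) / -9.81 = 2.96 s
v² = v₀² + 2aΔx → Δx = (0² − 29.0²)/(2·-9.81) = 42.9 m
Maximum height = 42.9 m

42.9 m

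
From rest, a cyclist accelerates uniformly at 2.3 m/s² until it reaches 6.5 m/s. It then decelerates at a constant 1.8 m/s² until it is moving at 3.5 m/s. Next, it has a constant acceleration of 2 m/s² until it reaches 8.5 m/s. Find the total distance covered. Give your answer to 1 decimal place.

32.5 m

Phase 1 (accelerating): v₀ = 0 m/s, a = 2.3 m/s².
v = v₀ + at → t = (6.5 − 0) / 2.3 = 2.83 s
v² = v₀² + 2aΔx → Δx = (6.5² − 0²)/(2·2.3) = 9.18 m

Phase 2 (decelerating): v₀ = 6.50 m/s, a = -1.8 m/s².
v = v₀ + at → t = (3.5 − 6.50) / -1.8 = 1.67 s
v² = v₀² + 2aΔx → Δx = (3.5² − 6.50²)/(2·-1.8) = 8.33 m

Phase 3 (accelerating): v₀ = 3.50 m/s, a = 2 m/s².
v = v₀ + at → t = (8.5 − 3.50) / 2 = 2.50 s
v² = v₀² + 2aΔx → Δx = (8.5² − 3.50²)/(2·2) = 15.0 m
Total distance = 9.18 + 8.33 + 15.0 = 32.5 m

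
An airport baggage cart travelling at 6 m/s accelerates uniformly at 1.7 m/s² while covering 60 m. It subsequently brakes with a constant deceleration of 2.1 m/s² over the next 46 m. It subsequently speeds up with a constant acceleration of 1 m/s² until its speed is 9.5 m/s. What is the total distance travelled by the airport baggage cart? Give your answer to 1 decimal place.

127.7 m

Phase 1 (accelerating): v₀ = 6.00 m/s, a = 1.7 m/s².
v² = v₀² + 2aΔx = 6.00² + 2·1.7·60 = 240 → v = 15.5 m/s
t = (v − v₀)/a = (15.5 − 6.00)/1.7 = 5.58 s

Phase 2 (decelerating): v₀ = 15.5 m/s, a = -2.1 m/s².
v² = v₀² + 2aΔx = 15.5² + 2·-2.1·46 = 46.8 → v = 6.84 m/s
t = (v − v₀)/a = (6.84 − 15.5)/-2.1 = 4.12 s

Phase 3 (accelerating): v₀ = 6.84 m/s, a = 1 m/s².
v = v₀ + at → t = (9.5 − 6.84) / 1 = 2.66 s
v² = v₀² + 2aΔx → Δx = (9.5² − 6.84²)/(2·1) = 21.7 m
Total distance = 60.0 + 46.0 + 21.7 = 128 m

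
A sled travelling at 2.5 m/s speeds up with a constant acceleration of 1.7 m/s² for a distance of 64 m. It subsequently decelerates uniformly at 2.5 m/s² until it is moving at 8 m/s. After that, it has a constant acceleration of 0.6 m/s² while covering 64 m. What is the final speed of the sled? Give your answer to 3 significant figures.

Phase 1 (accelerating): v₀ = 2.50 m/s, a = 1.7 m/s².
v² = v₀² + 2aΔx = 2.50² + 2·1.7·64 = 224 → v = 15.0 m/s
t = (v − v₀)/a = (15.0 − 2.50)/1.7 = 7.33 s

Phase 2 (decelerating): v₀ = 15.0 m/s, a = -2.5 m/s².
v = v₀ + at → t = (8 − 15.0) / -2.5 = 2.78 s
v² = v₀² + 2aΔx → Δx = (8² − 15.0²)/(2·-2.5) = 32.0 m

Phase 3 (accelerating): v₀ = 8.00 m/s, a = 0.6 m/s².
v² = v₀² + 2aΔx = 8.00² + 2·0.6·64 = 141 → v = 11.9 m/s
t = (v − v₀)/a = (11.9 − 8.00)/0.6 = 6.44 s
Final speed = 11.9 m/s

11.9 m/s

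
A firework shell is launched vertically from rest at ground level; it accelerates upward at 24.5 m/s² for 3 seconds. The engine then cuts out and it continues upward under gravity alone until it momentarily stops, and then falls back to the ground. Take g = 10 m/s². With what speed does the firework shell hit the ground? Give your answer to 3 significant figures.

Phase 1 (powered ascent): v₀ = 0 m/s, a = 24.5 m/s².
v = v₀ + at = 0 + (24.5)(3) = 73.5 m/s
Δx = v₀t + ½at² = 0·3 + 0.5·24.5·3² = 110 m

Phase 2 (coasting upward): v₀ = 73.5 m/s, a = -10 m/s².
v = v₀ + at → t = (0 − 73.5) / -10 = 7.35 s
v² = v₀² + 2aΔx → Δx = (0² − 73.5²)/(2·-10) = 270 m

Phase 3 (free fall): v₀ = 0 m/s, a = -10 m/s².
Falls 380 m from rest: t = √(2·380/10) = 8.72 s; v = g·t = 87.2 m/s.
Impact speed = 87.2 m/s

87.2 m/s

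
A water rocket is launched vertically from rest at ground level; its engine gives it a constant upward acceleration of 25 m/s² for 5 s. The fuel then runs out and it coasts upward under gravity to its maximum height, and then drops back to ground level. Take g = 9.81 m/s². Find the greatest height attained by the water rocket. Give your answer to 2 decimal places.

1108.88 m

Phase 1 (powered ascent): v₀ = 0 m/s, a = 25 m/s².
v = v₀ + at = 0 + (25)(5) = 125 m/s
Δx = v₀t + ½at² = 0·5 + 0.5·25·5² = 312 m

Phase 2 (coasting upward): v₀ = 125 m/s, a = -9.81 m/s².
v = v₀ + at → t = (0 − 125) / -9.81 = 12.7 s
v² = v₀² + 2aΔx → Δx = (0² − 125²)/(2·-9.81) = 796 m
Maximum height = 312 + 796 = 1110 m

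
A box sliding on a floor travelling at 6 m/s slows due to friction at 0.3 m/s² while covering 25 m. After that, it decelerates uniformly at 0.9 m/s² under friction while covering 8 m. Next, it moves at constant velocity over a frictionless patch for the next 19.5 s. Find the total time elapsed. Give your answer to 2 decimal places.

26.46 s

Phase 1 (decelerating): v₀ = 6.00 m/s, a = -0.3 m/s².
v² = v₀² + 2aΔx = 6.00² + 2·-0.3·25 = 21.0 → v = 4.58 m/s
t = (v − v₀)/a = (4.58 − 6.00)/-0.3 = 4.72 s

Phase 2 (decelerating): v₀ = 4.58 m/s, a = -0.9 m/s².
v² = v₀² + 2aΔx = 4.58² + 2·-0.9·8 = 6.60 → v = 2.57 m/s
t = (v − v₀)/a = (2.57 − 4.58)/-0.9 = 2.24 s

Phase 3 (constant speed): v₀ = 2.57 m/s, a = 0 m/s².
v = v₀ + at = 2.57 + (0)(19.5) = 2.57 m/s
Δx = v₀t + ½at² = 2.57·19.5 + 0.5·0·19.5² = 50.1 m
Total time = 4.72 + 2.24 + 19.5 = 26.5 s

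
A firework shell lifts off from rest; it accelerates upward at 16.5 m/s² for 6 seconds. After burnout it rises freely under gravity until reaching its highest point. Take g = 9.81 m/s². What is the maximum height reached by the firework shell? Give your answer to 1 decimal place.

Phase 1 (powered ascent): v₀ = 0 m/s, a = 16.5 m/s².
v = v₀ + at = 0 + (16.5)(6) = 99.0 m/s
Δx = v₀t + ½at² = 0·6 + 0.5·16.5·6² = 297 m

Phase 2 (coasting upward): v₀ = 99.0 m/s, a = -9.81 m/s².
v = v₀ + at → t = (0 − 99.0) / -9.81 = 10.1 s
v² = v₀² + 2aΔx → Δx = (0² − 99.0²)/(2·-9.81) = 500 m
Maximum height = 297 + 500 = 797 m

796.5 m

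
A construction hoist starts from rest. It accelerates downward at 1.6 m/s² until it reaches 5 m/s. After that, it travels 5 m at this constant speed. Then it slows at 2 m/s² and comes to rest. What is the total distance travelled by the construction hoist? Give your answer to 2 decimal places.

19.06 m

Phase 1 (accelerating): v₀ = 0 m/s, a = 1.6 m/s².
v = v₀ + at → t = (5 − 0) / 1.6 = 3.12 s
v² = v₀² + 2aΔx → Δx = (5² − 0²)/(2·1.6) = 7.81 m

Phase 2 (constant speed): v₀ = 5.00 m/s, a = 0 m/s².
Constant speed: t = d/v = 5/5.00 = 1.00 s

Phase 3 (decelerating): v₀ = 5.00 m/s, a = -2 m/s².
v = v₀ + at → t = (0 − 5.00) / -2 = 2.50 s
v² = v₀² + 2aΔx → Δx = (0² − 5.00²)/(2·-2) = 6.25 m
Total distance = 7.81 + 5.00 + 6.25 = 19.1 m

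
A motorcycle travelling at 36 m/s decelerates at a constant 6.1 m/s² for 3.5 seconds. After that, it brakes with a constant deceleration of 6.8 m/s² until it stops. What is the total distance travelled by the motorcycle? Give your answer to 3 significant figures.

Phase 1 (decelerating): v₀ = 36.0 m/s, a = -6.1 m/s².
v = v₀ + at = 36.0 + (-6.1)(3.5) = 14.7 m/s
Δx = v₀t + ½at² = 36.0·3.5 + 0.5·-6.1·3.5² = 88.6 m

Phase 2 (decelerating): v₀ = 14.7 m/s, a = -6.8 m/s².
v = v₀ + at → t = (0 − 14.7) / -6.8 = 2.15 s
v² = v₀² + 2aΔx → Δx = (0² − 14.7²)/(2·-6.8) = 15.8 m
Total distance = 88.6 + 15.8 = 104 m

104 m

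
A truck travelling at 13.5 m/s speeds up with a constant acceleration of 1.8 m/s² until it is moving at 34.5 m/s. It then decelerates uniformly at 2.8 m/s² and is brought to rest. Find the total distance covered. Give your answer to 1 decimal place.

492.5 m

Phase 1 (accelerating): v₀ = 13.5 m/s, a = 1.8 m/s².
v = v₀ + at → t = (34.5 − 13.5) / 1.8 = 11.7 s
v² = v₀² + 2aΔx → Δx = (34.5² − 13.5²)/(2·1.8) = 280 m

Phase 2 (decelerating): v₀ = 34.5 m/s, a = -2.8 m/s².
v = v₀ + at → t = (0 − 34.5) / -2.8 = 12.3 s
v² = v₀² + 2aΔx → Δx = (0² − 34.5²)/(2·-2.8) = 213 m
Total distance = 280 + 213 = 493 m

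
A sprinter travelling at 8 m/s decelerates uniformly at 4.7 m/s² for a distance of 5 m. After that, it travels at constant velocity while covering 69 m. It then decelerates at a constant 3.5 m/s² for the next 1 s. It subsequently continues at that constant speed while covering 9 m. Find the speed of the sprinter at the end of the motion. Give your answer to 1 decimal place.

0.6 m/s

Phase 1 (decelerating): v₀ = 8.00 m/s, a = -4.7 m/s².
v² = v₀² + 2aΔx = 8.00² + 2·-4.7·5 = 17.0 → v = 4.12 m/s
t = (v − v₀)/a = (4.12 − 8.00)/-4.7 = 0.825 s

Phase 2 (constant speed): v₀ = 4.12 m/s, a = 0 m/s².
Constant speed: t = d/v = 69/4.12 = 16.7 s

Phase 3 (decelerating): v₀ = 4.12 m/s, a = -3.5 m/s².
v = v₀ + at = 4.12 + (-3.5)(1) = 0.623 m/s
Δx = v₀t + ½at² = 4.12·1 + 0.5·-3.5·1² = 2.37 m

Phase 4 (constant speed): v₀ = 0.623 m/s, a = 0 m/s².
Constant speed: t = d/v = 9/0.623 = 14.4 s
Final speed = 0.623 m/s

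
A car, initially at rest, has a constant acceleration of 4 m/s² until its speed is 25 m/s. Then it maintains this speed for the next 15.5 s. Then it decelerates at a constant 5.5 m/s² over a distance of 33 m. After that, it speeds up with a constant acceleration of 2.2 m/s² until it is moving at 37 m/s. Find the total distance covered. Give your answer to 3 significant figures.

Phase 1 (accelerating): v₀ = 0 m/s, a = 4 m/s².
v = v₀ + at → t = (25 − 0) / 4 = 6.25 s
v² = v₀² + 2aΔx → Δx = (25² − 0²)/(2·4) = 78.1 m

Phase 2 (constant speed): v₀ = 25.0 m/s, a = 0 m/s².
v = v₀ + at = 25.0 + (0)(15.5) = 25.0 m/s
Δx = v₀t + ½at² = 25.0·15.5 + 0.5·0·15.5² = 388 m

Phase 3 (decelerating): v₀ = 25.0 m/s, a = -5.5 m/s².
v² = v₀² + 2aΔx = 25.0² + 2·-5.5·33 = 262 → v = 16.2 m/s
t = (v − v₀)/a = (16.2 − 25.0)/-5.5 = 1.60 s

Phase 4 (accelerating): v₀ = 16.2 m/s, a = 2.2 m/s².
v = v₀ + at → t = (37 − 16.2) / 2.2 = 9.46 s
v² = v₀² + 2aΔx → Δx = (37² − 16.2²)/(2·2.2) = 252 m
Total distance = 78.1 + 388 + 33.0 + 252 = 750 m

750 m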